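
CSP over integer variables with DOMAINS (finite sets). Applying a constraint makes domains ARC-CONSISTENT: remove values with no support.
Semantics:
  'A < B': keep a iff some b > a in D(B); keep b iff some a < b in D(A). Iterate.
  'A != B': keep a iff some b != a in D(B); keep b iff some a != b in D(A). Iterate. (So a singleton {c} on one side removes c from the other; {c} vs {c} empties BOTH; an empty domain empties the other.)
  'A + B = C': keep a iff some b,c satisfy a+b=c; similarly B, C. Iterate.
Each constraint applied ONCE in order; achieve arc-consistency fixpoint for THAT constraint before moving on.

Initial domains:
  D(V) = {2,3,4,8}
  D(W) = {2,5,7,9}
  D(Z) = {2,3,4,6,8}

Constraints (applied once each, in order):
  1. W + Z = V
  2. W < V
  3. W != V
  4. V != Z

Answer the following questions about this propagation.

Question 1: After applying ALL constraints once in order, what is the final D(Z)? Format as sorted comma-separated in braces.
Answer: {2,3,6}

Derivation:
Constraint 1 (W + Z = V) on D(W)={2,5,7,9} D(Z)={2,3,4,6,8} D(V)={2,3,4,8}: W {2,5,7,9}->{2,5}; Z {2,3,4,6,8}->{2,3,6}; V {2,3,4,8}->{4,8}
Constraint 2 (W < V) on D(W)={2,5} D(V)={4,8}: no change
Constraint 3 (W != V) on D(W)={2,5} D(V)={4,8}: no change
Constraint 4 (V != Z) on D(V)={4,8} D(Z)={2,3,6}: no change
So after all 4 constraints: D(Z) = {2,3,6}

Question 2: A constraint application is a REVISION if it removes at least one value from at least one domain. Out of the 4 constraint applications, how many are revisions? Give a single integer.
Constraint 1 (W + Z = V) on D(W)={2,5,7,9} D(Z)={2,3,4,6,8} D(V)={2,3,4,8}: W {2,5,7,9}->{2,5}; Z {2,3,4,6,8}->{2,3,6}; V {2,3,4,8}->{4,8} => REVISION
Constraint 2 (W < V) on D(W)={2,5} D(V)={4,8}: no change => not a revision
Constraint 3 (W != V) on D(W)={2,5} D(V)={4,8}: no change => not a revision
Constraint 4 (V != Z) on D(V)={4,8} D(Z)={2,3,6}: no change => not a revision
Total revisions = 1

Answer: 1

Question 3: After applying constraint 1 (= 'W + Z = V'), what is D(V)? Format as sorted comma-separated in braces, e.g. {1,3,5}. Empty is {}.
Answer: {4,8}

Derivation:
Constraint 1 (W + Z = V) on D(W)={2,5,7,9} D(Z)={2,3,4,6,8} D(V)={2,3,4,8}: W {2,5,7,9}->{2,5}; Z {2,3,4,6,8}->{2,3,6}; V {2,3,4,8}->{4,8}
So after constraint 1: D(V) = {4,8}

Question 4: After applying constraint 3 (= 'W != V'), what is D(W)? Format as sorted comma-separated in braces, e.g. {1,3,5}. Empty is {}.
Constraint 1 (W + Z = V) on D(W)={2,5,7,9} D(Z)={2,3,4,6,8} D(V)={2,3,4,8}: W {2,5,7,9}->{2,5}; Z {2,3,4,6,8}->{2,3,6}; V {2,3,4,8}->{4,8}
Constraint 2 (W < V) on D(W)={2,5} D(V)={4,8}: no change
Constraint 3 (W != V) on D(W)={2,5} D(V)={4,8}: no change
So after constraint 3: D(W) = {2,5}

Answer: {2,5}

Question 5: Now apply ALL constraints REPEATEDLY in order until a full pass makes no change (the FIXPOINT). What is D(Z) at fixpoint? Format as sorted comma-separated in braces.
pass 0 (initial): D(Z)={2,3,4,6,8}
pass 1: V {2,3,4,8}->{4,8}; W {2,5,7,9}->{2,5}; Z {2,3,4,6,8}->{2,3,6}
pass 2: no change
Fixpoint after 2 passes: D(Z) = {2,3,6}

Answer: {2,3,6}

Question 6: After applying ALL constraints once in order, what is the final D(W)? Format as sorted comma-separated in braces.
Answer: {2,5}

Derivation:
Constraint 1 (W + Z = V) on D(W)={2,5,7,9} D(Z)={2,3,4,6,8} D(V)={2,3,4,8}: W {2,5,7,9}->{2,5}; Z {2,3,4,6,8}->{2,3,6}; V {2,3,4,8}->{4,8}
Constraint 2 (W < V) on D(W)={2,5} D(V)={4,8}: no change
Constraint 3 (W != V) on D(W)={2,5} D(V)={4,8}: no change
Constraint 4 (V != Z) on D(V)={4,8} D(Z)={2,3,6}: no change
So after all 4 constraints: D(W) = {2,5}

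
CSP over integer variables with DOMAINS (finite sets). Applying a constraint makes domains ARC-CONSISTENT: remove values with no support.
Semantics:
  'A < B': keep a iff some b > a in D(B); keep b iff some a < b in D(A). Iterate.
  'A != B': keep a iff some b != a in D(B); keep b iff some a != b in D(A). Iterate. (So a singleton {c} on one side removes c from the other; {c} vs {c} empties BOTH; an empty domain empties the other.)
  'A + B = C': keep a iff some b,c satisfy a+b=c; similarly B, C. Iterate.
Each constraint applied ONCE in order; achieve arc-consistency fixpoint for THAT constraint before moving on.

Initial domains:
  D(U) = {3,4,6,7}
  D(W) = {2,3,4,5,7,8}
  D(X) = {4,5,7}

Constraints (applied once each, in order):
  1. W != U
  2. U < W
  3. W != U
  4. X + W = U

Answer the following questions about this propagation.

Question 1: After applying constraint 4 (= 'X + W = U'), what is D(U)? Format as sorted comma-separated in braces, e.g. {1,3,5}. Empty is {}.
Constraint 1 (W != U) on D(W)={2,3,4,5,7,8} D(U)={3,4,6,7}: no change
Constraint 2 (U < W) on D(U)={3,4,6,7} D(W)={2,3,4,5,7,8}: W {2,3,4,5,7,8}->{4,5,7,8}
Constraint 3 (W != U) on D(W)={4,5,7,8} D(U)={3,4,6,7}: no change
Constraint 4 (X + W = U) on D(X)={4,5,7} D(W)={4,5,7,8} D(U)={3,4,6,7}: X {4,5,7}->{}; W {4,5,7,8}->{}; U {3,4,6,7}->{}
So after constraint 4: D(U) = {}

Answer: {}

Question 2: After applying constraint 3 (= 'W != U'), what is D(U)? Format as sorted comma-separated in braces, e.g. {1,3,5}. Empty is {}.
Answer: {3,4,6,7}

Derivation:
Constraint 1 (W != U) on D(W)={2,3,4,5,7,8} D(U)={3,4,6,7}: no change
Constraint 2 (U < W) on D(U)={3,4,6,7} D(W)={2,3,4,5,7,8}: W {2,3,4,5,7,8}->{4,5,7,8}
Constraint 3 (W != U) on D(W)={4,5,7,8} D(U)={3,4,6,7}: no change
So after constraint 3: D(U) = {3,4,6,7}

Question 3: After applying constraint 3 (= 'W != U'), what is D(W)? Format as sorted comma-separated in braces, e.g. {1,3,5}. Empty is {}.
Answer: {4,5,7,8}

Derivation:
Constraint 1 (W != U) on D(W)={2,3,4,5,7,8} D(U)={3,4,6,7}: no change
Constraint 2 (U < W) on D(U)={3,4,6,7} D(W)={2,3,4,5,7,8}: W {2,3,4,5,7,8}->{4,5,7,8}
Constraint 3 (W != U) on D(W)={4,5,7,8} D(U)={3,4,6,7}: no change
So after constraint 3: D(W) = {4,5,7,8}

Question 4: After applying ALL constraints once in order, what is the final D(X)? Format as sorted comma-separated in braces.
Constraint 1 (W != U) on D(W)={2,3,4,5,7,8} D(U)={3,4,6,7}: no change
Constraint 2 (U < W) on D(U)={3,4,6,7} D(W)={2,3,4,5,7,8}: W {2,3,4,5,7,8}->{4,5,7,8}
Constraint 3 (W != U) on D(W)={4,5,7,8} D(U)={3,4,6,7}: no change
Constraint 4 (X + W = U) on D(X)={4,5,7} D(W)={4,5,7,8} D(U)={3,4,6,7}: X {4,5,7}->{}; W {4,5,7,8}->{}; U {3,4,6,7}->{}
So after all 4 constraints: D(X) = {}

Answer: {}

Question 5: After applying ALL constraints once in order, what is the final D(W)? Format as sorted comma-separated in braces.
Constraint 1 (W != U) on D(W)={2,3,4,5,7,8} D(U)={3,4,6,7}: no change
Constraint 2 (U < W) on D(U)={3,4,6,7} D(W)={2,3,4,5,7,8}: W {2,3,4,5,7,8}->{4,5,7,8}
Constraint 3 (W != U) on D(W)={4,5,7,8} D(U)={3,4,6,7}: no change
Constraint 4 (X + W = U) on D(X)={4,5,7} D(W)={4,5,7,8} D(U)={3,4,6,7}: X {4,5,7}->{}; W {4,5,7,8}->{}; U {3,4,6,7}->{}
So after all 4 constraints: D(W) = {}

Answer: {}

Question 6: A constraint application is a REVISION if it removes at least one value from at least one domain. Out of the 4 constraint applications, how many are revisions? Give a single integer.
Answer: 2

Derivation:
Constraint 1 (W != U) on D(W)={2,3,4,5,7,8} D(U)={3,4,6,7}: no change => not a revision
Constraint 2 (U < W) on D(U)={3,4,6,7} D(W)={2,3,4,5,7,8}: W {2,3,4,5,7,8}->{4,5,7,8} => REVISION
Constraint 3 (W != U) on D(W)={4,5,7,8} D(U)={3,4,6,7}: no change => not a revision
Constraint 4 (X + W = U) on D(X)={4,5,7} D(W)={4,5,7,8} D(U)={3,4,6,7}: X {4,5,7}->{}; W {4,5,7,8}->{}; U {3,4,6,7}->{} => REVISION
Total revisions = 2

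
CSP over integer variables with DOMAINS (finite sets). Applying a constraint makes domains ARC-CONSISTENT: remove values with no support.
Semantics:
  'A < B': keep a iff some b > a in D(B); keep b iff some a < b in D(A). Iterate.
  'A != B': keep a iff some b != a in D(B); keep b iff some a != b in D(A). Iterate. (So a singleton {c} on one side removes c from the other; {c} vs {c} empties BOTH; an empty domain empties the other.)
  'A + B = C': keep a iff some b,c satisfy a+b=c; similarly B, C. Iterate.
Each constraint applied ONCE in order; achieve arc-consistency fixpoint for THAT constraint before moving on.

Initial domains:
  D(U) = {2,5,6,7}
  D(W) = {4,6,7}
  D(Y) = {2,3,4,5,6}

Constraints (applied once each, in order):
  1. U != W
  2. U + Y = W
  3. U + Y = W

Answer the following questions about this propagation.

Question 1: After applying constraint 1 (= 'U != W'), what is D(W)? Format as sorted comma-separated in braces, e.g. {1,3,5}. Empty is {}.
Answer: {4,6,7}

Derivation:
Constraint 1 (U != W) on D(U)={2,5,6,7} D(W)={4,6,7}: no change
So after constraint 1: D(W) = {4,6,7}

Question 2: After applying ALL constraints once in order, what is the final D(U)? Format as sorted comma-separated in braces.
Answer: {2,5}

Derivation:
Constraint 1 (U != W) on D(U)={2,5,6,7} D(W)={4,6,7}: no change
Constraint 2 (U + Y = W) on D(U)={2,5,6,7} D(Y)={2,3,4,5,6} D(W)={4,6,7}: U {2,5,6,7}->{2,5}; Y {2,3,4,5,6}->{2,4,5}
Constraint 3 (U + Y = W) on D(U)={2,5} D(Y)={2,4,5} D(W)={4,6,7}: no change
So after all 3 constraints: D(U) = {2,5}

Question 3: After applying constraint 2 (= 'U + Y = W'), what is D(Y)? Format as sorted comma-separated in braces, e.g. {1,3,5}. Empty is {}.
Constraint 1 (U != W) on D(U)={2,5,6,7} D(W)={4,6,7}: no change
Constraint 2 (U + Y = W) on D(U)={2,5,6,7} D(Y)={2,3,4,5,6} D(W)={4,6,7}: U {2,5,6,7}->{2,5}; Y {2,3,4,5,6}->{2,4,5}
So after constraint 2: D(Y) = {2,4,5}

Answer: {2,4,5}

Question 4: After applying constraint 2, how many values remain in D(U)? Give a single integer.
Answer: 2

Derivation:
Constraint 1 (U != W) on D(U)={2,5,6,7} D(W)={4,6,7}: no change
Constraint 2 (U + Y = W) on D(U)={2,5,6,7} D(Y)={2,3,4,5,6} D(W)={4,6,7}: U {2,5,6,7}->{2,5}; Y {2,3,4,5,6}->{2,4,5}
So after constraint 2: D(U)={2,5}, size = 2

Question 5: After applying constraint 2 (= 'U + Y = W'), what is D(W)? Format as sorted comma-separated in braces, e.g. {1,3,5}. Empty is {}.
Answer: {4,6,7}

Derivation:
Constraint 1 (U != W) on D(U)={2,5,6,7} D(W)={4,6,7}: no change
Constraint 2 (U + Y = W) on D(U)={2,5,6,7} D(Y)={2,3,4,5,6} D(W)={4,6,7}: U {2,5,6,7}->{2,5}; Y {2,3,4,5,6}->{2,4,5}
So after constraint 2: D(W) = {4,6,7}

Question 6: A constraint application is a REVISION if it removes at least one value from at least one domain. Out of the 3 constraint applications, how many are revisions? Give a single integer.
Answer: 1

Derivation:
Constraint 1 (U != W) on D(U)={2,5,6,7} D(W)={4,6,7}: no change => not a revision
Constraint 2 (U + Y = W) on D(U)={2,5,6,7} D(Y)={2,3,4,5,6} D(W)={4,6,7}: U {2,5,6,7}->{2,5}; Y {2,3,4,5,6}->{2,4,5} => REVISION
Constraint 3 (U + Y = W) on D(U)={2,5} D(Y)={2,4,5} D(W)={4,6,7}: no change => not a revision
Total revisions = 1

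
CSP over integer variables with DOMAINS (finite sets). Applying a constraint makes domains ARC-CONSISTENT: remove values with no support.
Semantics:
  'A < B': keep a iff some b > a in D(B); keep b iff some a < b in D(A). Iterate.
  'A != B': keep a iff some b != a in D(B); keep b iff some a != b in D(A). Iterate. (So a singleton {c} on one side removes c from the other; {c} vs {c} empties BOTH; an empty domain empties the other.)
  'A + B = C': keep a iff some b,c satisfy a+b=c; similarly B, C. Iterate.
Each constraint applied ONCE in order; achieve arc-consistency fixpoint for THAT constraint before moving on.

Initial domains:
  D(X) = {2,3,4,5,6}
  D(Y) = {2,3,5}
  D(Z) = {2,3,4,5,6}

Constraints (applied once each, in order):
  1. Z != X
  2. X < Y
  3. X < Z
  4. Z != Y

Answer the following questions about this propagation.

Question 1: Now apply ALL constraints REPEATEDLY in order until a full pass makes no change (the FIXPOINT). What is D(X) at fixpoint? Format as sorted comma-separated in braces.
Answer: {2,3,4}

Derivation:
pass 0 (initial): D(X)={2,3,4,5,6}
pass 1: X {2,3,4,5,6}->{2,3,4}; Y {2,3,5}->{3,5}; Z {2,3,4,5,6}->{3,4,5,6}
pass 2: no change
Fixpoint after 2 passes: D(X) = {2,3,4}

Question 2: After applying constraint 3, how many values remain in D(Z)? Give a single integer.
Answer: 4

Derivation:
Constraint 1 (Z != X) on D(Z)={2,3,4,5,6} D(X)={2,3,4,5,6}: no change
Constraint 2 (X < Y) on D(X)={2,3,4,5,6} D(Y)={2,3,5}: X {2,3,4,5,6}->{2,3,4}; Y {2,3,5}->{3,5}
Constraint 3 (X < Z) on D(X)={2,3,4} D(Z)={2,3,4,5,6}: Z {2,3,4,5,6}->{3,4,5,6}
So after constraint 3: D(Z)={3,4,5,6}, size = 4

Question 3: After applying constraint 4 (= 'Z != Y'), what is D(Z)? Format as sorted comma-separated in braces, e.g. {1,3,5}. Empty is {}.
Constraint 1 (Z != X) on D(Z)={2,3,4,5,6} D(X)={2,3,4,5,6}: no change
Constraint 2 (X < Y) on D(X)={2,3,4,5,6} D(Y)={2,3,5}: X {2,3,4,5,6}->{2,3,4}; Y {2,3,5}->{3,5}
Constraint 3 (X < Z) on D(X)={2,3,4} D(Z)={2,3,4,5,6}: Z {2,3,4,5,6}->{3,4,5,6}
Constraint 4 (Z != Y) on D(Z)={3,4,5,6} D(Y)={3,5}: no change
So after constraint 4: D(Z) = {3,4,5,6}

Answer: {3,4,5,6}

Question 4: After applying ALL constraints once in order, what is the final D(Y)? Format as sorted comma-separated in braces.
Constraint 1 (Z != X) on D(Z)={2,3,4,5,6} D(X)={2,3,4,5,6}: no change
Constraint 2 (X < Y) on D(X)={2,3,4,5,6} D(Y)={2,3,5}: X {2,3,4,5,6}->{2,3,4}; Y {2,3,5}->{3,5}
Constraint 3 (X < Z) on D(X)={2,3,4} D(Z)={2,3,4,5,6}: Z {2,3,4,5,6}->{3,4,5,6}
Constraint 4 (Z != Y) on D(Z)={3,4,5,6} D(Y)={3,5}: no change
So after all 4 constraints: D(Y) = {3,5}

Answer: {3,5}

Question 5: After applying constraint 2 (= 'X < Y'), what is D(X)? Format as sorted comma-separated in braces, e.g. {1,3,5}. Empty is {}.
Constraint 1 (Z != X) on D(Z)={2,3,4,5,6} D(X)={2,3,4,5,6}: no change
Constraint 2 (X < Y) on D(X)={2,3,4,5,6} D(Y)={2,3,5}: X {2,3,4,5,6}->{2,3,4}; Y {2,3,5}->{3,5}
So after constraint 2: D(X) = {2,3,4}

Answer: {2,3,4}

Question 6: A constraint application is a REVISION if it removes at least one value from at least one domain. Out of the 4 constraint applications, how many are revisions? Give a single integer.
Answer: 2

Derivation:
Constraint 1 (Z != X) on D(Z)={2,3,4,5,6} D(X)={2,3,4,5,6}: no change => not a revision
Constraint 2 (X < Y) on D(X)={2,3,4,5,6} D(Y)={2,3,5}: X {2,3,4,5,6}->{2,3,4}; Y {2,3,5}->{3,5} => REVISION
Constraint 3 (X < Z) on D(X)={2,3,4} D(Z)={2,3,4,5,6}: Z {2,3,4,5,6}->{3,4,5,6} => REVISION
Constraint 4 (Z != Y) on D(Z)={3,4,5,6} D(Y)={3,5}: no change => not a revision
Total revisions = 2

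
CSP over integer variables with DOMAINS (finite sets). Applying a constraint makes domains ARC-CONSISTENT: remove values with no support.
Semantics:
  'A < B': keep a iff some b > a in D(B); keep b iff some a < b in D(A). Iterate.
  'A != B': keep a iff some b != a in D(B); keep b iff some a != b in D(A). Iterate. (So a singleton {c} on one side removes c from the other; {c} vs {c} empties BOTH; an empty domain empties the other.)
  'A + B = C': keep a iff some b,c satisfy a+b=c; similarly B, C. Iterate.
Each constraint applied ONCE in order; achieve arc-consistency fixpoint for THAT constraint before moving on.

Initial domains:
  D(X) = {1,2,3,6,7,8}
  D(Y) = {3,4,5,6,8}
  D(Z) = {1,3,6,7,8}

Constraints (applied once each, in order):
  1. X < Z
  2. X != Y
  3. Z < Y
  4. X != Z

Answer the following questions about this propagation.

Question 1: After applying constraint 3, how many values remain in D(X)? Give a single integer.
Answer: 5

Derivation:
Constraint 1 (X < Z) on D(X)={1,2,3,6,7,8} D(Z)={1,3,6,7,8}: X {1,2,3,6,7,8}->{1,2,3,6,7}; Z {1,3,6,7,8}->{3,6,7,8}
Constraint 2 (X != Y) on D(X)={1,2,3,6,7} D(Y)={3,4,5,6,8}: no change
Constraint 3 (Z < Y) on D(Z)={3,6,7,8} D(Y)={3,4,5,6,8}: Z {3,6,7,8}->{3,6,7}; Y {3,4,5,6,8}->{4,5,6,8}
So after constraint 3: D(X)={1,2,3,6,7}, size = 5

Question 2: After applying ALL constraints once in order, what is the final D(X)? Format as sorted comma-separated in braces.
Answer: {1,2,3,6,7}

Derivation:
Constraint 1 (X < Z) on D(X)={1,2,3,6,7,8} D(Z)={1,3,6,7,8}: X {1,2,3,6,7,8}->{1,2,3,6,7}; Z {1,3,6,7,8}->{3,6,7,8}
Constraint 2 (X != Y) on D(X)={1,2,3,6,7} D(Y)={3,4,5,6,8}: no change
Constraint 3 (Z < Y) on D(Z)={3,6,7,8} D(Y)={3,4,5,6,8}: Z {3,6,7,8}->{3,6,7}; Y {3,4,5,6,8}->{4,5,6,8}
Constraint 4 (X != Z) on D(X)={1,2,3,6,7} D(Z)={3,6,7}: no change
So after all 4 constraints: D(X) = {1,2,3,6,7}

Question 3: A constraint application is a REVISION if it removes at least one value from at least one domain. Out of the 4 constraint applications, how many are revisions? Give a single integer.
Constraint 1 (X < Z) on D(X)={1,2,3,6,7,8} D(Z)={1,3,6,7,8}: X {1,2,3,6,7,8}->{1,2,3,6,7}; Z {1,3,6,7,8}->{3,6,7,8} => REVISION
Constraint 2 (X != Y) on D(X)={1,2,3,6,7} D(Y)={3,4,5,6,8}: no change => not a revision
Constraint 3 (Z < Y) on D(Z)={3,6,7,8} D(Y)={3,4,5,6,8}: Z {3,6,7,8}->{3,6,7}; Y {3,4,5,6,8}->{4,5,6,8} => REVISION
Constraint 4 (X != Z) on D(X)={1,2,3,6,7} D(Z)={3,6,7}: no change => not a revision
Total revisions = 2

Answer: 2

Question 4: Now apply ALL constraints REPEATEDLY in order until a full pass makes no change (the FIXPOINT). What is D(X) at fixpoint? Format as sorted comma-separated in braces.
Answer: {1,2,3,6}

Derivation:
pass 0 (initial): D(X)={1,2,3,6,7,8}
pass 1: X {1,2,3,6,7,8}->{1,2,3,6,7}; Y {3,4,5,6,8}->{4,5,6,8}; Z {1,3,6,7,8}->{3,6,7}
pass 2: X {1,2,3,6,7}->{1,2,3,6}
pass 3: no change
Fixpoint after 3 passes: D(X) = {1,2,3,6}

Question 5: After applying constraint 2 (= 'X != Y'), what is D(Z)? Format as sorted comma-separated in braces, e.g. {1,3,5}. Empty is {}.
Answer: {3,6,7,8}

Derivation:
Constraint 1 (X < Z) on D(X)={1,2,3,6,7,8} D(Z)={1,3,6,7,8}: X {1,2,3,6,7,8}->{1,2,3,6,7}; Z {1,3,6,7,8}->{3,6,7,8}
Constraint 2 (X != Y) on D(X)={1,2,3,6,7} D(Y)={3,4,5,6,8}: no change
So after constraint 2: D(Z) = {3,6,7,8}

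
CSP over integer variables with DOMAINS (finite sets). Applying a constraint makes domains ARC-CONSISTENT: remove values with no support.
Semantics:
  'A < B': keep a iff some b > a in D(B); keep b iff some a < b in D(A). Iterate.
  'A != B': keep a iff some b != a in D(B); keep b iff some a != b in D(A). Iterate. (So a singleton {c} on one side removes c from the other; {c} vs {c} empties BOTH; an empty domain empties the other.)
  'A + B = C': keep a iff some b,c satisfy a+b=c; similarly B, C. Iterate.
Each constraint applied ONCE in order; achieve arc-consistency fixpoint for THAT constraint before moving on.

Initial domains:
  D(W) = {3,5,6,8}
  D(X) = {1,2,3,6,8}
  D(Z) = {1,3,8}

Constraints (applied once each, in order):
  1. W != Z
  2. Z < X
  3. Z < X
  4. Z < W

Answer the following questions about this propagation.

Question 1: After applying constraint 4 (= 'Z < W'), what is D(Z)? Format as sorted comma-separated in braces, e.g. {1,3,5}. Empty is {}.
Answer: {1,3}

Derivation:
Constraint 1 (W != Z) on D(W)={3,5,6,8} D(Z)={1,3,8}: no change
Constraint 2 (Z < X) on D(Z)={1,3,8} D(X)={1,2,3,6,8}: Z {1,3,8}->{1,3}; X {1,2,3,6,8}->{2,3,6,8}
Constraint 3 (Z < X) on D(Z)={1,3} D(X)={2,3,6,8}: no change
Constraint 4 (Z < W) on D(Z)={1,3} D(W)={3,5,6,8}: no change
So after constraint 4: D(Z) = {1,3}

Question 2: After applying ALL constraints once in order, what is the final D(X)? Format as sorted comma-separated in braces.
Constraint 1 (W != Z) on D(W)={3,5,6,8} D(Z)={1,3,8}: no change
Constraint 2 (Z < X) on D(Z)={1,3,8} D(X)={1,2,3,6,8}: Z {1,3,8}->{1,3}; X {1,2,3,6,8}->{2,3,6,8}
Constraint 3 (Z < X) on D(Z)={1,3} D(X)={2,3,6,8}: no change
Constraint 4 (Z < W) on D(Z)={1,3} D(W)={3,5,6,8}: no change
So after all 4 constraints: D(X) = {2,3,6,8}

Answer: {2,3,6,8}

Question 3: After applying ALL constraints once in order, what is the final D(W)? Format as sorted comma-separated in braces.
Constraint 1 (W != Z) on D(W)={3,5,6,8} D(Z)={1,3,8}: no change
Constraint 2 (Z < X) on D(Z)={1,3,8} D(X)={1,2,3,6,8}: Z {1,3,8}->{1,3}; X {1,2,3,6,8}->{2,3,6,8}
Constraint 3 (Z < X) on D(Z)={1,3} D(X)={2,3,6,8}: no change
Constraint 4 (Z < W) on D(Z)={1,3} D(W)={3,5,6,8}: no change
So after all 4 constraints: D(W) = {3,5,6,8}

Answer: {3,5,6,8}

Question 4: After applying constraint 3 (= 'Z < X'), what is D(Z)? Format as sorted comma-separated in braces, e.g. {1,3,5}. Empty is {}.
Answer: {1,3}

Derivation:
Constraint 1 (W != Z) on D(W)={3,5,6,8} D(Z)={1,3,8}: no change
Constraint 2 (Z < X) on D(Z)={1,3,8} D(X)={1,2,3,6,8}: Z {1,3,8}->{1,3}; X {1,2,3,6,8}->{2,3,6,8}
Constraint 3 (Z < X) on D(Z)={1,3} D(X)={2,3,6,8}: no change
So after constraint 3: D(Z) = {1,3}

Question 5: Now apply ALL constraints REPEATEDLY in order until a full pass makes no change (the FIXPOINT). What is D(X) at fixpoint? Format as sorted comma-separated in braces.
pass 0 (initial): D(X)={1,2,3,6,8}
pass 1: X {1,2,3,6,8}->{2,3,6,8}; Z {1,3,8}->{1,3}
pass 2: no change
Fixpoint after 2 passes: D(X) = {2,3,6,8}

Answer: {2,3,6,8}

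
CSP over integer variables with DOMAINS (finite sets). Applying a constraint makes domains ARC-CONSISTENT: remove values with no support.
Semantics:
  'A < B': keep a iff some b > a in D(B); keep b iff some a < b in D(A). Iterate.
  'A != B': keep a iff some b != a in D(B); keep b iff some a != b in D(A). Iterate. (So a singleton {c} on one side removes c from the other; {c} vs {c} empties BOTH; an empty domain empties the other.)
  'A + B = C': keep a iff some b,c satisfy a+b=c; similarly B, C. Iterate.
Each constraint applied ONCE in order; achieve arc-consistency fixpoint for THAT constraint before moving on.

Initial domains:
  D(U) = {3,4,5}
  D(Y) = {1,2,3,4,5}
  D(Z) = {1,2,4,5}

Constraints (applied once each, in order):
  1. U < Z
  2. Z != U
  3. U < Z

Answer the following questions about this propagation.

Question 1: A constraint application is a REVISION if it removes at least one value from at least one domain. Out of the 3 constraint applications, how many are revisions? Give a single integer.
Answer: 1

Derivation:
Constraint 1 (U < Z) on D(U)={3,4,5} D(Z)={1,2,4,5}: U {3,4,5}->{3,4}; Z {1,2,4,5}->{4,5} => REVISION
Constraint 2 (Z != U) on D(Z)={4,5} D(U)={3,4}: no change => not a revision
Constraint 3 (U < Z) on D(U)={3,4} D(Z)={4,5}: no change => not a revision
Total revisions = 1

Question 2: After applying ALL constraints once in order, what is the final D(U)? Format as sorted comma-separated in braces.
Constraint 1 (U < Z) on D(U)={3,4,5} D(Z)={1,2,4,5}: U {3,4,5}->{3,4}; Z {1,2,4,5}->{4,5}
Constraint 2 (Z != U) on D(Z)={4,5} D(U)={3,4}: no change
Constraint 3 (U < Z) on D(U)={3,4} D(Z)={4,5}: no change
So after all 3 constraints: D(U) = {3,4}

Answer: {3,4}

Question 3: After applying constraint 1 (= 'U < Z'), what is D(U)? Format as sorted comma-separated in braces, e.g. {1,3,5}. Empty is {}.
Answer: {3,4}

Derivation:
Constraint 1 (U < Z) on D(U)={3,4,5} D(Z)={1,2,4,5}: U {3,4,5}->{3,4}; Z {1,2,4,5}->{4,5}
So after constraint 1: D(U) = {3,4}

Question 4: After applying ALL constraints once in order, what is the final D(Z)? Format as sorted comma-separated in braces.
Answer: {4,5}

Derivation:
Constraint 1 (U < Z) on D(U)={3,4,5} D(Z)={1,2,4,5}: U {3,4,5}->{3,4}; Z {1,2,4,5}->{4,5}
Constraint 2 (Z != U) on D(Z)={4,5} D(U)={3,4}: no change
Constraint 3 (U < Z) on D(U)={3,4} D(Z)={4,5}: no change
So after all 3 constraints: D(Z) = {4,5}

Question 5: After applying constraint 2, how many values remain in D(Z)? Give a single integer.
Constraint 1 (U < Z) on D(U)={3,4,5} D(Z)={1,2,4,5}: U {3,4,5}->{3,4}; Z {1,2,4,5}->{4,5}
Constraint 2 (Z != U) on D(Z)={4,5} D(U)={3,4}: no change
So after constraint 2: D(Z)={4,5}, size = 2

Answer: 2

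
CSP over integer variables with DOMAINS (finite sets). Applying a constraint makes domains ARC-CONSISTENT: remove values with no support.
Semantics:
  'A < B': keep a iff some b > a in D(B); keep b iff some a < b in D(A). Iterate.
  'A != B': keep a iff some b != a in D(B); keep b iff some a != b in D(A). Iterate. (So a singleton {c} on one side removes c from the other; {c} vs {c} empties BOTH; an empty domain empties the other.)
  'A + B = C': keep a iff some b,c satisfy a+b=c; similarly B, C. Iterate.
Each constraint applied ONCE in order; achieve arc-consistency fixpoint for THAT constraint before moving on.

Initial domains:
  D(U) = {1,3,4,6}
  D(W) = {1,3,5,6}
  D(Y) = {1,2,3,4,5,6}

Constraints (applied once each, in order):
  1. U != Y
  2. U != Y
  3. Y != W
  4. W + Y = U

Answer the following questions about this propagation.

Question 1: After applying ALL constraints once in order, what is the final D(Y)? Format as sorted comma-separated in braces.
Constraint 1 (U != Y) on D(U)={1,3,4,6} D(Y)={1,2,3,4,5,6}: no change
Constraint 2 (U != Y) on D(U)={1,3,4,6} D(Y)={1,2,3,4,5,6}: no change
Constraint 3 (Y != W) on D(Y)={1,2,3,4,5,6} D(W)={1,3,5,6}: no change
Constraint 4 (W + Y = U) on D(W)={1,3,5,6} D(Y)={1,2,3,4,5,6} D(U)={1,3,4,6}: W {1,3,5,6}->{1,3,5}; Y {1,2,3,4,5,6}->{1,2,3,5}; U {1,3,4,6}->{3,4,6}
So after all 4 constraints: D(Y) = {1,2,3,5}

Answer: {1,2,3,5}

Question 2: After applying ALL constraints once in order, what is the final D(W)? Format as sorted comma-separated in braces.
Answer: {1,3,5}

Derivation:
Constraint 1 (U != Y) on D(U)={1,3,4,6} D(Y)={1,2,3,4,5,6}: no change
Constraint 2 (U != Y) on D(U)={1,3,4,6} D(Y)={1,2,3,4,5,6}: no change
Constraint 3 (Y != W) on D(Y)={1,2,3,4,5,6} D(W)={1,3,5,6}: no change
Constraint 4 (W + Y = U) on D(W)={1,3,5,6} D(Y)={1,2,3,4,5,6} D(U)={1,3,4,6}: W {1,3,5,6}->{1,3,5}; Y {1,2,3,4,5,6}->{1,2,3,5}; U {1,3,4,6}->{3,4,6}
So after all 4 constraints: D(W) = {1,3,5}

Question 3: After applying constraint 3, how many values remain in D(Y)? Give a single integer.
Answer: 6

Derivation:
Constraint 1 (U != Y) on D(U)={1,3,4,6} D(Y)={1,2,3,4,5,6}: no change
Constraint 2 (U != Y) on D(U)={1,3,4,6} D(Y)={1,2,3,4,5,6}: no change
Constraint 3 (Y != W) on D(Y)={1,2,3,4,5,6} D(W)={1,3,5,6}: no change
So after constraint 3: D(Y)={1,2,3,4,5,6}, size = 6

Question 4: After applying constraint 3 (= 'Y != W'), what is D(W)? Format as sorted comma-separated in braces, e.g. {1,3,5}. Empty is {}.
Answer: {1,3,5,6}

Derivation:
Constraint 1 (U != Y) on D(U)={1,3,4,6} D(Y)={1,2,3,4,5,6}: no change
Constraint 2 (U != Y) on D(U)={1,3,4,6} D(Y)={1,2,3,4,5,6}: no change
Constraint 3 (Y != W) on D(Y)={1,2,3,4,5,6} D(W)={1,3,5,6}: no change
So after constraint 3: D(W) = {1,3,5,6}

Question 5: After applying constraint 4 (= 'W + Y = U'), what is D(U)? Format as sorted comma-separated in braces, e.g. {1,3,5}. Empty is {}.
Constraint 1 (U != Y) on D(U)={1,3,4,6} D(Y)={1,2,3,4,5,6}: no change
Constraint 2 (U != Y) on D(U)={1,3,4,6} D(Y)={1,2,3,4,5,6}: no change
Constraint 3 (Y != W) on D(Y)={1,2,3,4,5,6} D(W)={1,3,5,6}: no change
Constraint 4 (W + Y = U) on D(W)={1,3,5,6} D(Y)={1,2,3,4,5,6} D(U)={1,3,4,6}: W {1,3,5,6}->{1,3,5}; Y {1,2,3,4,5,6}->{1,2,3,5}; U {1,3,4,6}->{3,4,6}
So after constraint 4: D(U) = {3,4,6}

Answer: {3,4,6}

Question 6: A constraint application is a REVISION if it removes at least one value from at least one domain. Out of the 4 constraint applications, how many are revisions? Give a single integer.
Answer: 1

Derivation:
Constraint 1 (U != Y) on D(U)={1,3,4,6} D(Y)={1,2,3,4,5,6}: no change => not a revision
Constraint 2 (U != Y) on D(U)={1,3,4,6} D(Y)={1,2,3,4,5,6}: no change => not a revision
Constraint 3 (Y != W) on D(Y)={1,2,3,4,5,6} D(W)={1,3,5,6}: no change => not a revision
Constraint 4 (W + Y = U) on D(W)={1,3,5,6} D(Y)={1,2,3,4,5,6} D(U)={1,3,4,6}: W {1,3,5,6}->{1,3,5}; Y {1,2,3,4,5,6}->{1,2,3,5}; U {1,3,4,6}->{3,4,6} => REVISION
Total revisions = 1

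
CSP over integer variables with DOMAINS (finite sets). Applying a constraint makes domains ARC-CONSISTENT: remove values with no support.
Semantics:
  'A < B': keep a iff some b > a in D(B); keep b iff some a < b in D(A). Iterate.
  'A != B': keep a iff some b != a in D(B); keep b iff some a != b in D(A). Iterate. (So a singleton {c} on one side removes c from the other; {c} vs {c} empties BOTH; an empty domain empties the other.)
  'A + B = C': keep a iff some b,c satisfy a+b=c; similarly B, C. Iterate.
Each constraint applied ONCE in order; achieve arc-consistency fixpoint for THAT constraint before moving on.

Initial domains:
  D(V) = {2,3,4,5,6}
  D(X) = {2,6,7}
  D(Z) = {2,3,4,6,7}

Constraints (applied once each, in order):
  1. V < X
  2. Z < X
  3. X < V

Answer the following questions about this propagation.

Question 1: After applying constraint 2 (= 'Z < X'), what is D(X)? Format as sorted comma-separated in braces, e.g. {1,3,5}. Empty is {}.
Answer: {6,7}

Derivation:
Constraint 1 (V < X) on D(V)={2,3,4,5,6} D(X)={2,6,7}: X {2,6,7}->{6,7}
Constraint 2 (Z < X) on D(Z)={2,3,4,6,7} D(X)={6,7}: Z {2,3,4,6,7}->{2,3,4,6}
So after constraint 2: D(X) = {6,7}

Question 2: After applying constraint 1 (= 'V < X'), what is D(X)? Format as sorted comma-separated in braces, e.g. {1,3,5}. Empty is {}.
Constraint 1 (V < X) on D(V)={2,3,4,5,6} D(X)={2,6,7}: X {2,6,7}->{6,7}
So after constraint 1: D(X) = {6,7}

Answer: {6,7}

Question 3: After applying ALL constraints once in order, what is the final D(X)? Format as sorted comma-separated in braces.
Answer: {}

Derivation:
Constraint 1 (V < X) on D(V)={2,3,4,5,6} D(X)={2,6,7}: X {2,6,7}->{6,7}
Constraint 2 (Z < X) on D(Z)={2,3,4,6,7} D(X)={6,7}: Z {2,3,4,6,7}->{2,3,4,6}
Constraint 3 (X < V) on D(X)={6,7} D(V)={2,3,4,5,6}: X {6,7}->{}; V {2,3,4,5,6}->{}
So after all 3 constraints: D(X) = {}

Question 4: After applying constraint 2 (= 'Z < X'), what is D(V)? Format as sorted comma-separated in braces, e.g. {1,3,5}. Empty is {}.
Constraint 1 (V < X) on D(V)={2,3,4,5,6} D(X)={2,6,7}: X {2,6,7}->{6,7}
Constraint 2 (Z < X) on D(Z)={2,3,4,6,7} D(X)={6,7}: Z {2,3,4,6,7}->{2,3,4,6}
So after constraint 2: D(V) = {2,3,4,5,6}

Answer: {2,3,4,5,6}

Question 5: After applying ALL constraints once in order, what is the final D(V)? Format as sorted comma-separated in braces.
Constraint 1 (V < X) on D(V)={2,3,4,5,6} D(X)={2,6,7}: X {2,6,7}->{6,7}
Constraint 2 (Z < X) on D(Z)={2,3,4,6,7} D(X)={6,7}: Z {2,3,4,6,7}->{2,3,4,6}
Constraint 3 (X < V) on D(X)={6,7} D(V)={2,3,4,5,6}: X {6,7}->{}; V {2,3,4,5,6}->{}
So after all 3 constraints: D(V) = {}

Answer: {}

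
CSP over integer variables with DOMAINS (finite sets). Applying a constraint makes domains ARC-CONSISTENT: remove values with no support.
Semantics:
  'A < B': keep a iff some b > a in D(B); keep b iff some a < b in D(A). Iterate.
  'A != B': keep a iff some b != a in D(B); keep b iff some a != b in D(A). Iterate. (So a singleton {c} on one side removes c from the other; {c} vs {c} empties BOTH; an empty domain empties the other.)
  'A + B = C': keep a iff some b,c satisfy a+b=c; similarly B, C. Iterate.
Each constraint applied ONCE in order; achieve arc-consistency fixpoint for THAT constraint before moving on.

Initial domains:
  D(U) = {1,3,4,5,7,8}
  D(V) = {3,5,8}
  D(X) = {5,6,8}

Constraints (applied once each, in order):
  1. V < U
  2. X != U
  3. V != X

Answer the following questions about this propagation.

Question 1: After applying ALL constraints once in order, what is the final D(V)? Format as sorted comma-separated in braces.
Answer: {3,5}

Derivation:
Constraint 1 (V < U) on D(V)={3,5,8} D(U)={1,3,4,5,7,8}: V {3,5,8}->{3,5}; U {1,3,4,5,7,8}->{4,5,7,8}
Constraint 2 (X != U) on D(X)={5,6,8} D(U)={4,5,7,8}: no change
Constraint 3 (V != X) on D(V)={3,5} D(X)={5,6,8}: no change
So after all 3 constraints: D(V) = {3,5}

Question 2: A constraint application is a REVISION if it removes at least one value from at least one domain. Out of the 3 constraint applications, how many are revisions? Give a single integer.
Constraint 1 (V < U) on D(V)={3,5,8} D(U)={1,3,4,5,7,8}: V {3,5,8}->{3,5}; U {1,3,4,5,7,8}->{4,5,7,8} => REVISION
Constraint 2 (X != U) on D(X)={5,6,8} D(U)={4,5,7,8}: no change => not a revision
Constraint 3 (V != X) on D(V)={3,5} D(X)={5,6,8}: no change => not a revision
Total revisions = 1

Answer: 1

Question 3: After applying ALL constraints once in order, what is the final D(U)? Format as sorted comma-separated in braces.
Constraint 1 (V < U) on D(V)={3,5,8} D(U)={1,3,4,5,7,8}: V {3,5,8}->{3,5}; U {1,3,4,5,7,8}->{4,5,7,8}
Constraint 2 (X != U) on D(X)={5,6,8} D(U)={4,5,7,8}: no change
Constraint 3 (V != X) on D(V)={3,5} D(X)={5,6,8}: no change
So after all 3 constraints: D(U) = {4,5,7,8}

Answer: {4,5,7,8}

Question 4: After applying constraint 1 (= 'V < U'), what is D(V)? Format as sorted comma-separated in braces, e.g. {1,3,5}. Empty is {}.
Answer: {3,5}

Derivation:
Constraint 1 (V < U) on D(V)={3,5,8} D(U)={1,3,4,5,7,8}: V {3,5,8}->{3,5}; U {1,3,4,5,7,8}->{4,5,7,8}
So after constraint 1: D(V) = {3,5}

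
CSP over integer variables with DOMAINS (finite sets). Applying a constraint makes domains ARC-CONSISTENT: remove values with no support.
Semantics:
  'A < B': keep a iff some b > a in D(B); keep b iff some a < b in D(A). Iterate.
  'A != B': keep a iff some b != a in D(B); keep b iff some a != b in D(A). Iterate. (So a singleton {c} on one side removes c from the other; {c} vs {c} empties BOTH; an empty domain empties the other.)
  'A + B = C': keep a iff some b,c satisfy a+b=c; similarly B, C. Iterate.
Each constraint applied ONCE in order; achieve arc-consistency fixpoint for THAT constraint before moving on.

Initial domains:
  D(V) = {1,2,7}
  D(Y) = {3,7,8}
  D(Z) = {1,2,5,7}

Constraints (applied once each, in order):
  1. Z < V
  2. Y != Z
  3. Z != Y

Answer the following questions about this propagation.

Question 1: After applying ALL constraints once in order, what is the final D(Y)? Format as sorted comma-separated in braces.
Constraint 1 (Z < V) on D(Z)={1,2,5,7} D(V)={1,2,7}: Z {1,2,5,7}->{1,2,5}; V {1,2,7}->{2,7}
Constraint 2 (Y != Z) on D(Y)={3,7,8} D(Z)={1,2,5}: no change
Constraint 3 (Z != Y) on D(Z)={1,2,5} D(Y)={3,7,8}: no change
So after all 3 constraints: D(Y) = {3,7,8}

Answer: {3,7,8}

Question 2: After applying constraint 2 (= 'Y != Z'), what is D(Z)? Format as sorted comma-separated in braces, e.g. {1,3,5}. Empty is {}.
Constraint 1 (Z < V) on D(Z)={1,2,5,7} D(V)={1,2,7}: Z {1,2,5,7}->{1,2,5}; V {1,2,7}->{2,7}
Constraint 2 (Y != Z) on D(Y)={3,7,8} D(Z)={1,2,5}: no change
So after constraint 2: D(Z) = {1,2,5}

Answer: {1,2,5}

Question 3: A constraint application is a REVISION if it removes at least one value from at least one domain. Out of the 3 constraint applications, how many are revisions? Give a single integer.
Answer: 1

Derivation:
Constraint 1 (Z < V) on D(Z)={1,2,5,7} D(V)={1,2,7}: Z {1,2,5,7}->{1,2,5}; V {1,2,7}->{2,7} => REVISION
Constraint 2 (Y != Z) on D(Y)={3,7,8} D(Z)={1,2,5}: no change => not a revision
Constraint 3 (Z != Y) on D(Z)={1,2,5} D(Y)={3,7,8}: no change => not a revision
Total revisions = 1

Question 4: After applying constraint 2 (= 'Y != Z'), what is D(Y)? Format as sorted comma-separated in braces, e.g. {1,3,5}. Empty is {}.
Constraint 1 (Z < V) on D(Z)={1,2,5,7} D(V)={1,2,7}: Z {1,2,5,7}->{1,2,5}; V {1,2,7}->{2,7}
Constraint 2 (Y != Z) on D(Y)={3,7,8} D(Z)={1,2,5}: no change
So after constraint 2: D(Y) = {3,7,8}

Answer: {3,7,8}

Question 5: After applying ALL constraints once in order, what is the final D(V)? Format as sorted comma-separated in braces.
Constraint 1 (Z < V) on D(Z)={1,2,5,7} D(V)={1,2,7}: Z {1,2,5,7}->{1,2,5}; V {1,2,7}->{2,7}
Constraint 2 (Y != Z) on D(Y)={3,7,8} D(Z)={1,2,5}: no change
Constraint 3 (Z != Y) on D(Z)={1,2,5} D(Y)={3,7,8}: no change
So after all 3 constraints: D(V) = {2,7}

Answer: {2,7}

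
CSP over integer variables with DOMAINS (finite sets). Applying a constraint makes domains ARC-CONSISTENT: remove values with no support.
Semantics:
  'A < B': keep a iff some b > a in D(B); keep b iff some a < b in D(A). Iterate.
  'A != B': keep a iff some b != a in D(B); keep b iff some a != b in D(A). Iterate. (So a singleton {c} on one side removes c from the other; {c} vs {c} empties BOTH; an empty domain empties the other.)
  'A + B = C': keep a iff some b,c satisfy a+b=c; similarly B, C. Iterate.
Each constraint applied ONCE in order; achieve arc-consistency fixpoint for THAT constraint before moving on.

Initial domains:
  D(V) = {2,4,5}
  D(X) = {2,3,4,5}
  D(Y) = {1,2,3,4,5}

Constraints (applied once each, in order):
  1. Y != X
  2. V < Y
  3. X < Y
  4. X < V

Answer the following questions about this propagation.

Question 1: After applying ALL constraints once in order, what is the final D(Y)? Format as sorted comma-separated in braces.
Answer: {3,4,5}

Derivation:
Constraint 1 (Y != X) on D(Y)={1,2,3,4,5} D(X)={2,3,4,5}: no change
Constraint 2 (V < Y) on D(V)={2,4,5} D(Y)={1,2,3,4,5}: V {2,4,5}->{2,4}; Y {1,2,3,4,5}->{3,4,5}
Constraint 3 (X < Y) on D(X)={2,3,4,5} D(Y)={3,4,5}: X {2,3,4,5}->{2,3,4}
Constraint 4 (X < V) on D(X)={2,3,4} D(V)={2,4}: X {2,3,4}->{2,3}; V {2,4}->{4}
So after all 4 constraints: D(Y) = {3,4,5}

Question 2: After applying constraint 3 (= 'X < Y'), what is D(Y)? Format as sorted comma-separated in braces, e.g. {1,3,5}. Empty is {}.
Constraint 1 (Y != X) on D(Y)={1,2,3,4,5} D(X)={2,3,4,5}: no change
Constraint 2 (V < Y) on D(V)={2,4,5} D(Y)={1,2,3,4,5}: V {2,4,5}->{2,4}; Y {1,2,3,4,5}->{3,4,5}
Constraint 3 (X < Y) on D(X)={2,3,4,5} D(Y)={3,4,5}: X {2,3,4,5}->{2,3,4}
So after constraint 3: D(Y) = {3,4,5}

Answer: {3,4,5}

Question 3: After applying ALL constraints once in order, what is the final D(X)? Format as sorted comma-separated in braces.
Answer: {2,3}

Derivation:
Constraint 1 (Y != X) on D(Y)={1,2,3,4,5} D(X)={2,3,4,5}: no change
Constraint 2 (V < Y) on D(V)={2,4,5} D(Y)={1,2,3,4,5}: V {2,4,5}->{2,4}; Y {1,2,3,4,5}->{3,4,5}
Constraint 3 (X < Y) on D(X)={2,3,4,5} D(Y)={3,4,5}: X {2,3,4,5}->{2,3,4}
Constraint 4 (X < V) on D(X)={2,3,4} D(V)={2,4}: X {2,3,4}->{2,3}; V {2,4}->{4}
So after all 4 constraints: D(X) = {2,3}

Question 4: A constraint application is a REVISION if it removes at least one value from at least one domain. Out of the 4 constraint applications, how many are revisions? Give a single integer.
Constraint 1 (Y != X) on D(Y)={1,2,3,4,5} D(X)={2,3,4,5}: no change => not a revision
Constraint 2 (V < Y) on D(V)={2,4,5} D(Y)={1,2,3,4,5}: V {2,4,5}->{2,4}; Y {1,2,3,4,5}->{3,4,5} => REVISION
Constraint 3 (X < Y) on D(X)={2,3,4,5} D(Y)={3,4,5}: X {2,3,4,5}->{2,3,4} => REVISION
Constraint 4 (X < V) on D(X)={2,3,4} D(V)={2,4}: X {2,3,4}->{2,3}; V {2,4}->{4} => REVISION
Total revisions = 3

Answer: 3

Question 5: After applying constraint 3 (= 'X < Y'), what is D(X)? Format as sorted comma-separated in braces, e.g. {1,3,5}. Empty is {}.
Answer: {2,3,4}

Derivation:
Constraint 1 (Y != X) on D(Y)={1,2,3,4,5} D(X)={2,3,4,5}: no change
Constraint 2 (V < Y) on D(V)={2,4,5} D(Y)={1,2,3,4,5}: V {2,4,5}->{2,4}; Y {1,2,3,4,5}->{3,4,5}
Constraint 3 (X < Y) on D(X)={2,3,4,5} D(Y)={3,4,5}: X {2,3,4,5}->{2,3,4}
So after constraint 3: D(X) = {2,3,4}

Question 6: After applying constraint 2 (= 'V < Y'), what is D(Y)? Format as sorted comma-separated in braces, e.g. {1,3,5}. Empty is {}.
Constraint 1 (Y != X) on D(Y)={1,2,3,4,5} D(X)={2,3,4,5}: no change
Constraint 2 (V < Y) on D(V)={2,4,5} D(Y)={1,2,3,4,5}: V {2,4,5}->{2,4}; Y {1,2,3,4,5}->{3,4,5}
So after constraint 2: D(Y) = {3,4,5}

Answer: {3,4,5}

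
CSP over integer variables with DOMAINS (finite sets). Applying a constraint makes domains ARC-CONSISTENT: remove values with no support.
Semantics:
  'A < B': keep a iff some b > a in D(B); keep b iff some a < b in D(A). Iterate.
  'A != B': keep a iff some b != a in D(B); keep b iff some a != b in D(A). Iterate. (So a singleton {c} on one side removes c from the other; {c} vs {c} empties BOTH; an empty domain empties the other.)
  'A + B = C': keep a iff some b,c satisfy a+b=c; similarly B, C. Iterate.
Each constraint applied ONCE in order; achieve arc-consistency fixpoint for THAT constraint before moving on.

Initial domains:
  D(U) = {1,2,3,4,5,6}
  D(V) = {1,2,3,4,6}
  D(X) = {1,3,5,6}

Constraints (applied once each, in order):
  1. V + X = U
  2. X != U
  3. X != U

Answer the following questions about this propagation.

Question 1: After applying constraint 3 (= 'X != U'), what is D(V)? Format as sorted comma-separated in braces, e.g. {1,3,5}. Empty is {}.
Answer: {1,2,3,4}

Derivation:
Constraint 1 (V + X = U) on D(V)={1,2,3,4,6} D(X)={1,3,5,6} D(U)={1,2,3,4,5,6}: V {1,2,3,4,6}->{1,2,3,4}; X {1,3,5,6}->{1,3,5}; U {1,2,3,4,5,6}->{2,3,4,5,6}
Constraint 2 (X != U) on D(X)={1,3,5} D(U)={2,3,4,5,6}: no change
Constraint 3 (X != U) on D(X)={1,3,5} D(U)={2,3,4,5,6}: no change
So after constraint 3: D(V) = {1,2,3,4}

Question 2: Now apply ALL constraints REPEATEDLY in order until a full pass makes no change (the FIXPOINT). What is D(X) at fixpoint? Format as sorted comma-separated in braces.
pass 0 (initial): D(X)={1,3,5,6}
pass 1: U {1,2,3,4,5,6}->{2,3,4,5,6}; V {1,2,3,4,6}->{1,2,3,4}; X {1,3,5,6}->{1,3,5}
pass 2: no change
Fixpoint after 2 passes: D(X) = {1,3,5}

Answer: {1,3,5}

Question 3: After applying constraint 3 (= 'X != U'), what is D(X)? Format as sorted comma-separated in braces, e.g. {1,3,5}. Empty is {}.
Constraint 1 (V + X = U) on D(V)={1,2,3,4,6} D(X)={1,3,5,6} D(U)={1,2,3,4,5,6}: V {1,2,3,4,6}->{1,2,3,4}; X {1,3,5,6}->{1,3,5}; U {1,2,3,4,5,6}->{2,3,4,5,6}
Constraint 2 (X != U) on D(X)={1,3,5} D(U)={2,3,4,5,6}: no change
Constraint 3 (X != U) on D(X)={1,3,5} D(U)={2,3,4,5,6}: no change
So after constraint 3: D(X) = {1,3,5}

Answer: {1,3,5}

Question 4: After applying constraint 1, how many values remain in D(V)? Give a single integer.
Constraint 1 (V + X = U) on D(V)={1,2,3,4,6} D(X)={1,3,5,6} D(U)={1,2,3,4,5,6}: V {1,2,3,4,6}->{1,2,3,4}; X {1,3,5,6}->{1,3,5}; U {1,2,3,4,5,6}->{2,3,4,5,6}
So after constraint 1: D(V)={1,2,3,4}, size = 4

Answer: 4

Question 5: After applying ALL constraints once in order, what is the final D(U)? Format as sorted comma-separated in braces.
Constraint 1 (V + X = U) on D(V)={1,2,3,4,6} D(X)={1,3,5,6} D(U)={1,2,3,4,5,6}: V {1,2,3,4,6}->{1,2,3,4}; X {1,3,5,6}->{1,3,5}; U {1,2,3,4,5,6}->{2,3,4,5,6}
Constraint 2 (X != U) on D(X)={1,3,5} D(U)={2,3,4,5,6}: no change
Constraint 3 (X != U) on D(X)={1,3,5} D(U)={2,3,4,5,6}: no change
So after all 3 constraints: D(U) = {2,3,4,5,6}

Answer: {2,3,4,5,6}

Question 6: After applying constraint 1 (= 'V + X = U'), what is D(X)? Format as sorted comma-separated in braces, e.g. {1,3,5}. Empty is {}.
Answer: {1,3,5}

Derivation:
Constraint 1 (V + X = U) on D(V)={1,2,3,4,6} D(X)={1,3,5,6} D(U)={1,2,3,4,5,6}: V {1,2,3,4,6}->{1,2,3,4}; X {1,3,5,6}->{1,3,5}; U {1,2,3,4,5,6}->{2,3,4,5,6}
So after constraint 1: D(X) = {1,3,5}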